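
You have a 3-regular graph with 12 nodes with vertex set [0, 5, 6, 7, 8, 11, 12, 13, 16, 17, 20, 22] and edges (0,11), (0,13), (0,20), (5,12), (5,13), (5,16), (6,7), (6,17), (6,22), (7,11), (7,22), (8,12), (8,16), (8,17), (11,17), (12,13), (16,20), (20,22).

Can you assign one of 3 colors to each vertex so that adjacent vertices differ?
A valid 3-coloring: color 1: [8, 11, 13, 22]; color 2: [0, 7, 12, 16, 17]; color 3: [5, 6, 20].
(χ(G) = 3 ≤ 3.)

Yes, G is 3-colorable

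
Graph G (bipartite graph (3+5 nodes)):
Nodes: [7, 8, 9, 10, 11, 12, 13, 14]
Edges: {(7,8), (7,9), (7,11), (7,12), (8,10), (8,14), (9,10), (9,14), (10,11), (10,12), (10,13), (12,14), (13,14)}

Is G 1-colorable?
No, G is not 1-colorable

Edge (8,10) forces its endpoints to differ, so 1 color is not enough.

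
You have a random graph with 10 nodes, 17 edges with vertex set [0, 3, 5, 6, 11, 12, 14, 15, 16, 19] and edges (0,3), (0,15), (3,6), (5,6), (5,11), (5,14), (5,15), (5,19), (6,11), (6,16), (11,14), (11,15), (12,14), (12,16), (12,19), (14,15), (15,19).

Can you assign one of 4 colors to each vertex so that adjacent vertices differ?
Yes, G is 4-colorable

A valid 4-coloring: color 1: [3, 5, 16]; color 2: [6, 12, 15]; color 3: [0, 14, 19]; color 4: [11].
(χ(G) = 4 ≤ 4.)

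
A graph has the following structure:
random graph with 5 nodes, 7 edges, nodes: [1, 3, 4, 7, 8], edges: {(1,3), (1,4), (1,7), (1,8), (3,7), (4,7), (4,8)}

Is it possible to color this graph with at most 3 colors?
A valid 3-coloring: color 1: [1]; color 2: [3, 4]; color 3: [7, 8].
(χ(G) = 3 ≤ 3.)

Yes, G is 3-colorable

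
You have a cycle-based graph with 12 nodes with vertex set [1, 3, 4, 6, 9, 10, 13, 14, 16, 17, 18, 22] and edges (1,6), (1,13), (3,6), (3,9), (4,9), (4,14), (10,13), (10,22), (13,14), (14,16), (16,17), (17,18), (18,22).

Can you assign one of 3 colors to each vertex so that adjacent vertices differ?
Yes, G is 3-colorable

A valid 3-coloring: color 1: [6, 9, 10, 14, 18]; color 2: [3, 4, 13, 17, 22]; color 3: [1, 16].
(χ(G) = 3 ≤ 3.)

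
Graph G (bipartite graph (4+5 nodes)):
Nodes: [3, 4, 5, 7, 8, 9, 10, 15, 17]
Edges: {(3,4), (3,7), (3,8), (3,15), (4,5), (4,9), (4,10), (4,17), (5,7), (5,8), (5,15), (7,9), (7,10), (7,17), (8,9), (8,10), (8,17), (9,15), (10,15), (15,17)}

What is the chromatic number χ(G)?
Clique number ω(G) = 2 (lower bound: χ ≥ ω).
The graph is bipartite (no odd cycle), so 2 colors suffice: χ(G) = 2.
A valid 2-coloring: color 1: [4, 7, 8, 15]; color 2: [3, 5, 9, 10, 17].

χ(G) = 2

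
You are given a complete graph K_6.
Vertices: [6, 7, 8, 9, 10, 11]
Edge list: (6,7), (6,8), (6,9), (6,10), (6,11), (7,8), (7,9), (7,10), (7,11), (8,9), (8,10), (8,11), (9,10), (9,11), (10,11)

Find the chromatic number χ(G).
χ(G) = 6

Clique number ω(G) = 6 (lower bound: χ ≥ ω).
The clique on [6, 7, 8, 9, 10, 11] has size 6, forcing χ ≥ 6, and the coloring below uses 6 colors, so χ(G) = 6.
A valid 6-coloring: color 1: [9]; color 2: [6]; color 3: [8]; color 4: [7]; color 5: [10]; color 6: [11].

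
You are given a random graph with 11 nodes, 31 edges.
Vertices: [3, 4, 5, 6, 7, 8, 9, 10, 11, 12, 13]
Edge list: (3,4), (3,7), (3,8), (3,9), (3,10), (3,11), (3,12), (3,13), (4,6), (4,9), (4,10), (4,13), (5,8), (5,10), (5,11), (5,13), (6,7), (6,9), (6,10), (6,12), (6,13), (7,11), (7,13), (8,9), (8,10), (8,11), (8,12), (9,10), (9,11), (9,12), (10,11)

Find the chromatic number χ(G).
χ(G) = 5

Clique number ω(G) = 5 (lower bound: χ ≥ ω).
The clique on [3, 8, 9, 10, 11] has size 5, forcing χ ≥ 5, and the coloring below uses 5 colors, so χ(G) = 5.
A valid 5-coloring: color 1: [3, 5, 6]; color 2: [10, 12, 13]; color 3: [7, 9]; color 4: [4, 11]; color 5: [8].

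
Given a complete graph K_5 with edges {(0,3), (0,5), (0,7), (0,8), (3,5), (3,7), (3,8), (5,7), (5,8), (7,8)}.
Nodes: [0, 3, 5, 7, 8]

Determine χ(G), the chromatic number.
χ(G) = 5

Clique number ω(G) = 5 (lower bound: χ ≥ ω).
The clique on [0, 3, 5, 7, 8] has size 5, forcing χ ≥ 5, and the coloring below uses 5 colors, so χ(G) = 5.
A valid 5-coloring: color 1: [5]; color 2: [7]; color 3: [8]; color 4: [3]; color 5: [0].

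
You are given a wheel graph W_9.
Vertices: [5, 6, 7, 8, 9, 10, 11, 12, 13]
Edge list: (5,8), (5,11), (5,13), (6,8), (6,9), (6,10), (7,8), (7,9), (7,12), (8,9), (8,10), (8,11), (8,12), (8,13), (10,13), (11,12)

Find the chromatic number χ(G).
χ(G) = 3

Clique number ω(G) = 3 (lower bound: χ ≥ ω).
The clique on [5, 8, 11] has size 3, forcing χ ≥ 3, and the coloring below uses 3 colors, so χ(G) = 3.
A valid 3-coloring: color 1: [8]; color 2: [5, 9, 10, 12]; color 3: [6, 7, 11, 13].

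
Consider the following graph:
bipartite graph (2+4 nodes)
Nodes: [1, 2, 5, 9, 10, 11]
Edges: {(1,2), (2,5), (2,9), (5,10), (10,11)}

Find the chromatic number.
χ(G) = 2

Clique number ω(G) = 2 (lower bound: χ ≥ ω).
The graph is bipartite (no odd cycle), so 2 colors suffice: χ(G) = 2.
A valid 2-coloring: color 1: [2, 10]; color 2: [1, 5, 9, 11].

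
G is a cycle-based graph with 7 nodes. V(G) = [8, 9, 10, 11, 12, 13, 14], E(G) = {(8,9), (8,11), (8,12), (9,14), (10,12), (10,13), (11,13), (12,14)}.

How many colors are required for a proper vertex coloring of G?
Clique number ω(G) = 2 (lower bound: χ ≥ ω).
Odd cycle [8, 11, 13, 10, 12] needs 3 colors (χ ≥ 3).
The coloring below uses 3 colors, so χ(G) = 3.
A valid 3-coloring: color 1: [9, 11, 12]; color 2: [8, 10, 14]; color 3: [13].

χ(G) = 3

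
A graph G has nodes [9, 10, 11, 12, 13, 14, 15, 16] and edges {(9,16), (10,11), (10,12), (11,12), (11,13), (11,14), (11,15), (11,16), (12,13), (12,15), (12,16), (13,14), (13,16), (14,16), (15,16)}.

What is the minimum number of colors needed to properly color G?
χ(G) = 4

Clique number ω(G) = 4 (lower bound: χ ≥ ω).
The clique on [11, 12, 13, 16] has size 4, forcing χ ≥ 4, and the coloring below uses 4 colors, so χ(G) = 4.
A valid 4-coloring: color 1: [10, 16]; color 2: [9, 11]; color 3: [12, 14]; color 4: [13, 15].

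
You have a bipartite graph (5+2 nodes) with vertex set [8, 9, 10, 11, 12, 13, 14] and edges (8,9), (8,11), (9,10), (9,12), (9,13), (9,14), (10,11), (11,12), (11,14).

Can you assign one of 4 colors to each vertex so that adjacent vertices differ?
Yes, G is 4-colorable

A valid 4-coloring: color 1: [9, 11]; color 2: [8, 10, 12, 13, 14].
(χ(G) = 2 ≤ 4.)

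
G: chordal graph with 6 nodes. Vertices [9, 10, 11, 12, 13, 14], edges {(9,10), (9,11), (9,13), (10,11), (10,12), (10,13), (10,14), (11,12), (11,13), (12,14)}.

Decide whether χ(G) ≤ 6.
A valid 6-coloring: color 1: [10]; color 2: [11, 14]; color 3: [9, 12]; color 4: [13].
(χ(G) = 4 ≤ 6.)

Yes, G is 6-colorable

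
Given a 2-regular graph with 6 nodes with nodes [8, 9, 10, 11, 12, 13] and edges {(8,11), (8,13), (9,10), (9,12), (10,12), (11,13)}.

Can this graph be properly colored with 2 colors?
The clique on vertices [8, 11, 13] has size 3 > 2, so it alone needs 3 colors.

No, G is not 2-colorable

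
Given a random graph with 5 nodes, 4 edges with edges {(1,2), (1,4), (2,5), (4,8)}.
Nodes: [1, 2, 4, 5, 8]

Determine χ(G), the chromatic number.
Clique number ω(G) = 2 (lower bound: χ ≥ ω).
The graph is bipartite (no odd cycle), so 2 colors suffice: χ(G) = 2.
A valid 2-coloring: color 1: [1, 5, 8]; color 2: [2, 4].

χ(G) = 2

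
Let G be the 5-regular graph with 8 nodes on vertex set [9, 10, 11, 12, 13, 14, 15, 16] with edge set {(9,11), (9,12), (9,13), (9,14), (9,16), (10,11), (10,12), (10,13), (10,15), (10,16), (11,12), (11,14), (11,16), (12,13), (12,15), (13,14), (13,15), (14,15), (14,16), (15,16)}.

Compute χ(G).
χ(G) = 4

Clique number ω(G) = 4 (lower bound: χ ≥ ω).
The clique on [9, 11, 14, 16] has size 4, forcing χ ≥ 4, and the coloring below uses 4 colors, so χ(G) = 4.
A valid 4-coloring: color 1: [9, 10]; color 2: [13, 16]; color 3: [11, 15]; color 4: [12, 14].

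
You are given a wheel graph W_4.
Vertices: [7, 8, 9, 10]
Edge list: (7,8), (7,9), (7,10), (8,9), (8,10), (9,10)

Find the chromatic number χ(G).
Clique number ω(G) = 4 (lower bound: χ ≥ ω).
The clique on [7, 8, 9, 10] has size 4, forcing χ ≥ 4, and the coloring below uses 4 colors, so χ(G) = 4.
A valid 4-coloring: color 1: [9]; color 2: [8]; color 3: [10]; color 4: [7].

χ(G) = 4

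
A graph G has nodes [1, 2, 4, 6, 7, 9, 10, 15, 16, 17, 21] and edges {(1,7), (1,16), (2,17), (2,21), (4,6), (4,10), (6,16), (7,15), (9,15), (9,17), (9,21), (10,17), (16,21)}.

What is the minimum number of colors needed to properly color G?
χ(G) = 3

Clique number ω(G) = 2 (lower bound: χ ≥ ω).
Odd cycle [16, 6, 4, 10, 17, 2, 21] needs 3 colors (χ ≥ 3).
The coloring below uses 3 colors, so χ(G) = 3.
A valid 3-coloring: color 1: [1, 6, 15, 17, 21]; color 2: [2, 4, 7, 9, 16]; color 3: [10].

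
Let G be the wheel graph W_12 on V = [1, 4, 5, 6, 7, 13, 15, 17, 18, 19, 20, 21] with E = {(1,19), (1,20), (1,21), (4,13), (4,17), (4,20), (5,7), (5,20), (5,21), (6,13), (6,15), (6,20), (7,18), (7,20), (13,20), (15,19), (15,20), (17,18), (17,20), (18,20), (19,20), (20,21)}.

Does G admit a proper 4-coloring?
Yes, G is 4-colorable

A valid 4-coloring: color 1: [20]; color 2: [4, 6, 7, 19, 21]; color 3: [1, 5, 13, 15, 17]; color 4: [18].
(χ(G) = 4 ≤ 4.)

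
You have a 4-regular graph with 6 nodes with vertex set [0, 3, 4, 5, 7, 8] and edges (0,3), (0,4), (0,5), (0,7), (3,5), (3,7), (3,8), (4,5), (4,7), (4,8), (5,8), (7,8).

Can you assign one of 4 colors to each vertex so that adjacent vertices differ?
A valid 4-coloring: color 1: [5, 7]; color 2: [0, 8]; color 3: [3, 4].
(χ(G) = 3 ≤ 4.)

Yes, G is 4-colorable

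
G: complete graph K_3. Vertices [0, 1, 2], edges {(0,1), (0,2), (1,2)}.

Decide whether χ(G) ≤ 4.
Yes, G is 4-colorable

A valid 4-coloring: color 1: [1]; color 2: [2]; color 3: [0].
(χ(G) = 3 ≤ 4.)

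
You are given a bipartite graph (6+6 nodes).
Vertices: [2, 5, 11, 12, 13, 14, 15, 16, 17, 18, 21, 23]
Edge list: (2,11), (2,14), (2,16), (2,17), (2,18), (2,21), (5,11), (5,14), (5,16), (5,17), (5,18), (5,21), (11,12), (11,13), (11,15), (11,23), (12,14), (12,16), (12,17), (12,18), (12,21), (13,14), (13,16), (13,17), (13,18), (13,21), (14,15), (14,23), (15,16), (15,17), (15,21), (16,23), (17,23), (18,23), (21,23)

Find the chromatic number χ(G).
χ(G) = 2

Clique number ω(G) = 2 (lower bound: χ ≥ ω).
The graph is bipartite (no odd cycle), so 2 colors suffice: χ(G) = 2.
A valid 2-coloring: color 1: [11, 14, 16, 17, 18, 21]; color 2: [2, 5, 12, 13, 15, 23].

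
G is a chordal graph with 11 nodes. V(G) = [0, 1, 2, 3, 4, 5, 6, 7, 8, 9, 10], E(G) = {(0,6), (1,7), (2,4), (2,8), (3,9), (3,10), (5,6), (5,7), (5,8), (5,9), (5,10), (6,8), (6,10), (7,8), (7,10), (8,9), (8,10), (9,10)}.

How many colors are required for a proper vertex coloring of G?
Clique number ω(G) = 4 (lower bound: χ ≥ ω).
The clique on [5, 8, 9, 10] has size 4, forcing χ ≥ 4, and the coloring below uses 4 colors, so χ(G) = 4.
A valid 4-coloring: color 1: [0, 1, 2, 10]; color 2: [3, 4, 8]; color 3: [5]; color 4: [6, 7, 9].

χ(G) = 4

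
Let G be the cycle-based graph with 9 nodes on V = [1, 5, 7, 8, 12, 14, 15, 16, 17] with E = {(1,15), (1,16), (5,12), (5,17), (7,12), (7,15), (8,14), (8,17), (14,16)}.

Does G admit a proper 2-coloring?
No, G is not 2-colorable

Odd cycle [14, 16, 1, 15, 7, 12, 5, 17, 8] needs 3 colors (χ ≥ 3).
Hence χ(G) ≥ 3 > 2, so no proper 2-coloring exists.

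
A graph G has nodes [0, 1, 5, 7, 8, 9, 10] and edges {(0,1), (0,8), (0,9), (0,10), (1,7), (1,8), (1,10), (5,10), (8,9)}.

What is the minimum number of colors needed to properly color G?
χ(G) = 3

Clique number ω(G) = 3 (lower bound: χ ≥ ω).
The clique on [0, 1, 8] has size 3, forcing χ ≥ 3, and the coloring below uses 3 colors, so χ(G) = 3.
A valid 3-coloring: color 1: [0, 5, 7]; color 2: [1, 9]; color 3: [8, 10].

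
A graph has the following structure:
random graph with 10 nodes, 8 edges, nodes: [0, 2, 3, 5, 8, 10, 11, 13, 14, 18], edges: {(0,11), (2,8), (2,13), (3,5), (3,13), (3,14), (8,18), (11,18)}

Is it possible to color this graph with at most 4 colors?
Yes, G is 4-colorable

A valid 4-coloring: color 1: [0, 2, 3, 10, 18]; color 2: [5, 8, 11, 13, 14].
(χ(G) = 2 ≤ 4.)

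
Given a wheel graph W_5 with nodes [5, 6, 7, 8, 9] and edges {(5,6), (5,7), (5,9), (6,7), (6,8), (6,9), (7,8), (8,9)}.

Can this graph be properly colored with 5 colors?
A valid 5-coloring: color 1: [6]; color 2: [5, 8]; color 3: [7, 9].
(χ(G) = 3 ≤ 5.)

Yes, G is 5-colorable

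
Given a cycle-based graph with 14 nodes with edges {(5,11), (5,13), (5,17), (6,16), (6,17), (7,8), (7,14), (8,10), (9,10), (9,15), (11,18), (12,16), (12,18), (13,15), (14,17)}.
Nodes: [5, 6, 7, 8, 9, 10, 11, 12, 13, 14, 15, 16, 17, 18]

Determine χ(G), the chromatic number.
Clique number ω(G) = 2 (lower bound: χ ≥ ω).
Odd cycle [11, 18, 12, 16, 6, 17, 5] needs 3 colors (χ ≥ 3).
The coloring below uses 3 colors, so χ(G) = 3.
A valid 3-coloring: color 1: [5, 8, 14, 15, 16, 18]; color 2: [7, 10, 11, 12, 13, 17]; color 3: [6, 9].

χ(G) = 3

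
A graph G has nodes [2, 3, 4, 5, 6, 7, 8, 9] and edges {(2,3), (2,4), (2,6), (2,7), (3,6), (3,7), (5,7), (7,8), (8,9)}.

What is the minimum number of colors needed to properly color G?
Clique number ω(G) = 3 (lower bound: χ ≥ ω).
The clique on [2, 3, 6] has size 3, forcing χ ≥ 3, and the coloring below uses 3 colors, so χ(G) = 3.
A valid 3-coloring: color 1: [4, 6, 7, 9]; color 2: [2, 5, 8]; color 3: [3].

χ(G) = 3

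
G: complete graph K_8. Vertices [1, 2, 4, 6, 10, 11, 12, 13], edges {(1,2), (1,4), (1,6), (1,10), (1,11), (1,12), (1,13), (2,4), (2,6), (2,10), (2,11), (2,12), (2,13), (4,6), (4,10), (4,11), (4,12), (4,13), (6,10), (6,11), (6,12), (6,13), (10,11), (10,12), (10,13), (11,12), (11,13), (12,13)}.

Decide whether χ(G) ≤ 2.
The clique on vertices [1, 2, 4, 6, 10, 11, 12, 13] has size 8 > 2, so it alone needs 8 colors.

No, G is not 2-colorable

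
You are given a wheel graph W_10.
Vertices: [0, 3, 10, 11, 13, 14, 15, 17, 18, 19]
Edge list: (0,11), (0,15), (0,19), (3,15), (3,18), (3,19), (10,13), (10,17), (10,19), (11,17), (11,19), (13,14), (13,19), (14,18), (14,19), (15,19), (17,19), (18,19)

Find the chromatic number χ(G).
Clique number ω(G) = 3 (lower bound: χ ≥ ω).
Odd cycle [18, 14, 13, 10, 17, 11, 0, 15, 3] needs 3 colors (χ ≥ 3).
Vertex 19 is adjacent to every vertex of [0, 3, 10, 11, 13, 14, 15, 17, 18], which already need 3 colors among themselves, so 19 needs a new color (χ ≥ 4).
The coloring below uses 4 colors, so χ(G) = 4.
A valid 4-coloring: color 1: [19]; color 2: [13, 15, 17, 18]; color 3: [3, 10, 11, 14]; color 4: [0].

χ(G) = 4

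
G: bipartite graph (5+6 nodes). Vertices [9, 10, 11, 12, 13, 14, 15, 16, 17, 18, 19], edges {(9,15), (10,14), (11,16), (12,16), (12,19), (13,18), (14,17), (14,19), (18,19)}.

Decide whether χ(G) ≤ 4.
A valid 4-coloring: color 1: [11, 12, 14, 15, 18]; color 2: [9, 10, 13, 16, 17, 19].
(χ(G) = 2 ≤ 4.)

Yes, G is 4-colorable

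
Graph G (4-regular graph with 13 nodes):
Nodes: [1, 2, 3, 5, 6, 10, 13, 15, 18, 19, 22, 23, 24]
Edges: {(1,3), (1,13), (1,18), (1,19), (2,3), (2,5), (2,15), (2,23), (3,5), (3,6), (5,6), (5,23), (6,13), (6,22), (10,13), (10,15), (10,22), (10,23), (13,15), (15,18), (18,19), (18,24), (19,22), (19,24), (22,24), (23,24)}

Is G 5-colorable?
A valid 5-coloring: color 1: [5, 10, 18]; color 2: [3, 13, 22, 23]; color 3: [6, 15, 19]; color 4: [1, 2, 24].
(χ(G) = 3 ≤ 5.)

Yes, G is 5-colorable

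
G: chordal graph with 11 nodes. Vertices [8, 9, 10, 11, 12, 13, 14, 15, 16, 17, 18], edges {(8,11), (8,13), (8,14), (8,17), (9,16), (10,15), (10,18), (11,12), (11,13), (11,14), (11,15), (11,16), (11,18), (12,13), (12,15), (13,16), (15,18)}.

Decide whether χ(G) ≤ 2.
The clique on vertices [10, 15, 18] has size 3 > 2, so it alone needs 3 colors.

No, G is not 2-colorable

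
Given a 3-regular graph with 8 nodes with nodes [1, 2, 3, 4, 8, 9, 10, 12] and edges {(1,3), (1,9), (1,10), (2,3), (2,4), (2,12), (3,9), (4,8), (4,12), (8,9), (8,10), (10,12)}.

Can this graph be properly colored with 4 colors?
A valid 4-coloring: color 1: [1, 2, 8]; color 2: [3, 12]; color 3: [4, 9, 10].
(χ(G) = 3 ≤ 4.)

Yes, G is 4-colorable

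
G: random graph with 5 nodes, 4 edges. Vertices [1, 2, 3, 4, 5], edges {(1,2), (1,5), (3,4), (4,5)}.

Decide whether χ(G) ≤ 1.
Edge (1,2) forces its endpoints to differ, so 1 color is not enough.

No, G is not 1-colorable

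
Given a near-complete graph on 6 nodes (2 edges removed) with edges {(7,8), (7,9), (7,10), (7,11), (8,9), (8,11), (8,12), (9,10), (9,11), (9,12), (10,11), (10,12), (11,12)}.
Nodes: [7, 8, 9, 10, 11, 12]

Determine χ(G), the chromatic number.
χ(G) = 4

Clique number ω(G) = 4 (lower bound: χ ≥ ω).
The clique on [8, 9, 11, 12] has size 4, forcing χ ≥ 4, and the coloring below uses 4 colors, so χ(G) = 4.
A valid 4-coloring: color 1: [11]; color 2: [9]; color 3: [7, 12]; color 4: [8, 10].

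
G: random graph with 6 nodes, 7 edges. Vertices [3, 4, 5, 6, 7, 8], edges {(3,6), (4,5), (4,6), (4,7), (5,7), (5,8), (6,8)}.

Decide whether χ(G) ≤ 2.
The clique on vertices [4, 5, 7] has size 3 > 2, so it alone needs 3 colors.

No, G is not 2-colorable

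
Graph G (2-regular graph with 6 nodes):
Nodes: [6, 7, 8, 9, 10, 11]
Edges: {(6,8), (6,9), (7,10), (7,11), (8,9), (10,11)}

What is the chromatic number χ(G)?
Clique number ω(G) = 3 (lower bound: χ ≥ ω).
The clique on [7, 10, 11] has size 3, forcing χ ≥ 3, and the coloring below uses 3 colors, so χ(G) = 3.
A valid 3-coloring: color 1: [6, 11]; color 2: [7, 8]; color 3: [9, 10].

χ(G) = 3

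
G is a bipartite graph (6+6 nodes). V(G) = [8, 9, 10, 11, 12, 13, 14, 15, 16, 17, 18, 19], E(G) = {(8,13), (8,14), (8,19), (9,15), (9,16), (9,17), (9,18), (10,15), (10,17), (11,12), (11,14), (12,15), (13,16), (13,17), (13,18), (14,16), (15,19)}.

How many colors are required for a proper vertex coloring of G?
Clique number ω(G) = 2 (lower bound: χ ≥ ω).
The graph is bipartite (no odd cycle), so 2 colors suffice: χ(G) = 2.
A valid 2-coloring: color 1: [8, 11, 15, 16, 17, 18]; color 2: [9, 10, 12, 13, 14, 19].

χ(G) = 2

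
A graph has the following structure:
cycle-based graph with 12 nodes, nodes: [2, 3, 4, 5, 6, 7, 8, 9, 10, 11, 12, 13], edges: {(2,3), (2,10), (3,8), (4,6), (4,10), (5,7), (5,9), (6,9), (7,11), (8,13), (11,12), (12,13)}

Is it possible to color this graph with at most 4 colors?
Yes, G is 4-colorable

A valid 4-coloring: color 1: [3, 5, 6, 10, 11, 13]; color 2: [2, 4, 7, 8, 9, 12].
(χ(G) = 2 ≤ 4.)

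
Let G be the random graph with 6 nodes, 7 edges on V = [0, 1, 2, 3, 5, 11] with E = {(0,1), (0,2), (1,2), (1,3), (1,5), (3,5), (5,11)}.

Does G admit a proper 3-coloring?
Yes, G is 3-colorable

A valid 3-coloring: color 1: [1, 11]; color 2: [2, 5]; color 3: [0, 3].
(χ(G) = 3 ≤ 3.)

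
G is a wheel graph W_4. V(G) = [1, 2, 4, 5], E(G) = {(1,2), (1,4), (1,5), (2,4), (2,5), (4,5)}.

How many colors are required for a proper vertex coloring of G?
Clique number ω(G) = 4 (lower bound: χ ≥ ω).
The clique on [1, 2, 4, 5] has size 4, forcing χ ≥ 4, and the coloring below uses 4 colors, so χ(G) = 4.
A valid 4-coloring: color 1: [4]; color 2: [5]; color 3: [2]; color 4: [1].

χ(G) = 4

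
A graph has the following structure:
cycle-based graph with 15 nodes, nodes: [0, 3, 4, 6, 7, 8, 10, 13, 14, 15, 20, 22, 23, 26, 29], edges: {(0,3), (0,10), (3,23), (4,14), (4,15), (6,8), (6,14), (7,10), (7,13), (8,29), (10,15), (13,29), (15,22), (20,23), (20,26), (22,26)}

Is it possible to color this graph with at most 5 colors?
Yes, G is 5-colorable

A valid 5-coloring: color 1: [3, 8, 10, 13, 14, 20, 22]; color 2: [0, 6, 7, 15, 23, 26, 29]; color 3: [4].
(χ(G) = 3 ≤ 5.)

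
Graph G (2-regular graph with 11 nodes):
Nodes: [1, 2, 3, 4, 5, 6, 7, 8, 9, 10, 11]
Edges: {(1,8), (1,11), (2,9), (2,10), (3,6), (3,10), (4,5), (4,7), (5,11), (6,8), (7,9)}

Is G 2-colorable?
No, G is not 2-colorable

Odd cycle [10, 3, 6, 8, 1, 11, 5, 4, 7, 9, 2] needs 3 colors (χ ≥ 3).
Hence χ(G) ≥ 3 > 2, so no proper 2-coloring exists.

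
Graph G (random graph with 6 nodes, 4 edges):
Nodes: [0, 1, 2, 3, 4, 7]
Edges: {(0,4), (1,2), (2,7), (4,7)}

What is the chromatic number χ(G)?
Clique number ω(G) = 2 (lower bound: χ ≥ ω).
The graph is bipartite (no odd cycle), so 2 colors suffice: χ(G) = 2.
A valid 2-coloring: color 1: [2, 3, 4]; color 2: [0, 1, 7].

χ(G) = 2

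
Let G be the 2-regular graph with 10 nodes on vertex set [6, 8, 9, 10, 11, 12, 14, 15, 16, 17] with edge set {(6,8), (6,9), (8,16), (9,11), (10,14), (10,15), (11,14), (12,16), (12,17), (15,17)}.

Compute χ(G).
Clique number ω(G) = 2 (lower bound: χ ≥ ω).
The graph is bipartite (no odd cycle), so 2 colors suffice: χ(G) = 2.
A valid 2-coloring: color 1: [6, 10, 11, 16, 17]; color 2: [8, 9, 12, 14, 15].

χ(G) = 2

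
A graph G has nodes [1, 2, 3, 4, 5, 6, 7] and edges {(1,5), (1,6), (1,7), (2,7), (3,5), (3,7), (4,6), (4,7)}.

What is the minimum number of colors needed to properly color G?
Clique number ω(G) = 2 (lower bound: χ ≥ ω).
The graph is bipartite (no odd cycle), so 2 colors suffice: χ(G) = 2.
A valid 2-coloring: color 1: [5, 6, 7]; color 2: [1, 2, 3, 4].

χ(G) = 2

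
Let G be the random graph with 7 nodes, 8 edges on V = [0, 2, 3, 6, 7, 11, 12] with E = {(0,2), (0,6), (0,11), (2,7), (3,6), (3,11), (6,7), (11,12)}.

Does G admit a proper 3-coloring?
Yes, G is 3-colorable

A valid 3-coloring: color 1: [2, 6, 11]; color 2: [0, 3, 7, 12].
(χ(G) = 2 ≤ 3.)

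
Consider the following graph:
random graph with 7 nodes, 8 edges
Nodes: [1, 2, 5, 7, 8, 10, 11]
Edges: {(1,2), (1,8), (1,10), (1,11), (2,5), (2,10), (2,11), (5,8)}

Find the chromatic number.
Clique number ω(G) = 3 (lower bound: χ ≥ ω).
The clique on [1, 2, 10] has size 3, forcing χ ≥ 3, and the coloring below uses 3 colors, so χ(G) = 3.
A valid 3-coloring: color 1: [1, 5, 7]; color 2: [2, 8]; color 3: [10, 11].

χ(G) = 3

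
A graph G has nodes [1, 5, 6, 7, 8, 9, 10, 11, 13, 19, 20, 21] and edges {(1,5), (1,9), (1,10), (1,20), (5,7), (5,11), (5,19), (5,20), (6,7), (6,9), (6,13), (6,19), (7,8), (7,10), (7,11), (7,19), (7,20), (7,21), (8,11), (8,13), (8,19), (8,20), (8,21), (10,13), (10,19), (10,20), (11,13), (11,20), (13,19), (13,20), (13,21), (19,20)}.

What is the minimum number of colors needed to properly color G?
Clique number ω(G) = 4 (lower bound: χ ≥ ω).
The clique on [8, 13, 19, 20] has size 4, forcing χ ≥ 4, and the coloring below uses 4 colors, so χ(G) = 4.
A valid 4-coloring: color 1: [6, 20, 21]; color 2: [1, 7, 13]; color 3: [9, 11, 19]; color 4: [5, 8, 10].

χ(G) = 4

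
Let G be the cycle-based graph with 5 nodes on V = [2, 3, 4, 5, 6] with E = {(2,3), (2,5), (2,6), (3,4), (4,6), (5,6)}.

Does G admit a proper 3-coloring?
Yes, G is 3-colorable

A valid 3-coloring: color 1: [2, 4]; color 2: [3, 6]; color 3: [5].
(χ(G) = 3 ≤ 3.)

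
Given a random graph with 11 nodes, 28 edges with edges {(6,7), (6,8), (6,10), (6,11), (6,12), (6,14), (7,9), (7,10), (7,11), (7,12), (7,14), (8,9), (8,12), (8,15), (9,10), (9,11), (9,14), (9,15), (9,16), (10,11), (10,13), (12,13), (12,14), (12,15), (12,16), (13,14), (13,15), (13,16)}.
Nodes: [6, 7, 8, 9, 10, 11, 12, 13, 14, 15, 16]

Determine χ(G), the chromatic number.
χ(G) = 4

Clique number ω(G) = 4 (lower bound: χ ≥ ω).
The clique on [7, 9, 10, 11] has size 4, forcing χ ≥ 4, and the coloring below uses 4 colors, so χ(G) = 4.
A valid 4-coloring: color 1: [6, 9, 13]; color 2: [7, 15, 16]; color 3: [8, 11, 14]; color 4: [10, 12].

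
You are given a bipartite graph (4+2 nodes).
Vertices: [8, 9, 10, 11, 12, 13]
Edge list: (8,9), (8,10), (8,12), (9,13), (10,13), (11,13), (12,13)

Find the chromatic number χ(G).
Clique number ω(G) = 2 (lower bound: χ ≥ ω).
The graph is bipartite (no odd cycle), so 2 colors suffice: χ(G) = 2.
A valid 2-coloring: color 1: [8, 13]; color 2: [9, 10, 11, 12].

χ(G) = 2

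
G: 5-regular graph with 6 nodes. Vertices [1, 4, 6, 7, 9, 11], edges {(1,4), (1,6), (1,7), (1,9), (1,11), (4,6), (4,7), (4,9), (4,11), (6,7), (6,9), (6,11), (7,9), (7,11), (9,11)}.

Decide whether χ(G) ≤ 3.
The clique on vertices [1, 4, 6, 7, 9, 11] has size 6 > 3, so it alone needs 6 colors.

No, G is not 3-colorable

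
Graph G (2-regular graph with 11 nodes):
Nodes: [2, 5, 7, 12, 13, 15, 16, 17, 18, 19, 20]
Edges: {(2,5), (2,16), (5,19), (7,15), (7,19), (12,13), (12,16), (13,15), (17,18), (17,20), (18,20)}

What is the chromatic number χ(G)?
χ(G) = 3

Clique number ω(G) = 3 (lower bound: χ ≥ ω).
The clique on [17, 18, 20] has size 3, forcing χ ≥ 3, and the coloring below uses 3 colors, so χ(G) = 3.
A valid 3-coloring: color 1: [5, 7, 13, 16, 17]; color 2: [2, 12, 15, 19, 20]; color 3: [18].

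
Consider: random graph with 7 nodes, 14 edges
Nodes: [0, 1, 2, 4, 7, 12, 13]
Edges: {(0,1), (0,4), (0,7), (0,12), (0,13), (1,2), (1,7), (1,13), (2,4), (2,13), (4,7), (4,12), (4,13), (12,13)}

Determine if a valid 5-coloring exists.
A valid 5-coloring: color 1: [7, 13]; color 2: [0, 2]; color 3: [1, 4]; color 4: [12].
(χ(G) = 4 ≤ 5.)

Yes, G is 5-colorable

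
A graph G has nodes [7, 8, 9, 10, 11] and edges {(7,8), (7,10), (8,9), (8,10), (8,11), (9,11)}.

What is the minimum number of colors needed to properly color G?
Clique number ω(G) = 3 (lower bound: χ ≥ ω).
The clique on [8, 9, 11] has size 3, forcing χ ≥ 3, and the coloring below uses 3 colors, so χ(G) = 3.
A valid 3-coloring: color 1: [8]; color 2: [7, 9]; color 3: [10, 11].

χ(G) = 3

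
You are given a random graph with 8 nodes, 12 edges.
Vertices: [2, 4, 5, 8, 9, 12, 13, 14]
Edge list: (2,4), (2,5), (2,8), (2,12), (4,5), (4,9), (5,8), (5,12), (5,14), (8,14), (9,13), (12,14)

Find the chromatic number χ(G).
χ(G) = 3

Clique number ω(G) = 3 (lower bound: χ ≥ ω).
The clique on [2, 5, 8] has size 3, forcing χ ≥ 3, and the coloring below uses 3 colors, so χ(G) = 3.
A valid 3-coloring: color 1: [5, 9]; color 2: [2, 13, 14]; color 3: [4, 8, 12].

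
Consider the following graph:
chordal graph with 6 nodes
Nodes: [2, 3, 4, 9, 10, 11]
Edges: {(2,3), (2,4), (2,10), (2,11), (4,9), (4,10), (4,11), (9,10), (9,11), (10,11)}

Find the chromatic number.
Clique number ω(G) = 4 (lower bound: χ ≥ ω).
The clique on [4, 9, 10, 11] has size 4, forcing χ ≥ 4, and the coloring below uses 4 colors, so χ(G) = 4.
A valid 4-coloring: color 1: [3, 11]; color 2: [4]; color 3: [10]; color 4: [2, 9].

χ(G) = 4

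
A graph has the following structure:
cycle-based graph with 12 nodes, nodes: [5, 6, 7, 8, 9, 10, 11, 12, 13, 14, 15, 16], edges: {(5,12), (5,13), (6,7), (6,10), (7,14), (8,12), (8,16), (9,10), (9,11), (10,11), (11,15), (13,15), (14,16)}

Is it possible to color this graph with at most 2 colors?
The clique on vertices [9, 10, 11] has size 3 > 2, so it alone needs 3 colors.

No, G is not 2-colorable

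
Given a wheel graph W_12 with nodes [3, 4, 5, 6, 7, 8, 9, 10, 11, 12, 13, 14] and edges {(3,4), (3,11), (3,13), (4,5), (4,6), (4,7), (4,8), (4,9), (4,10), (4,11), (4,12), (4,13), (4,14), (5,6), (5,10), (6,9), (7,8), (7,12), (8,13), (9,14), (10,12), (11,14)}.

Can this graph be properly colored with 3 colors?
No, G is not 3-colorable

Odd cycle [5, 6, 9, 14, 11, 3, 13, 8, 7, 12, 10] needs 3 colors (χ ≥ 3).
Vertex 4 is adjacent to every vertex of [3, 5, 6, 7, 8, 9, 10, 11, 12, 13, 14], which already need 3 colors among themselves, so 4 needs a new color (χ ≥ 4).
Hence χ(G) ≥ 4 > 3, so no proper 3-coloring exists.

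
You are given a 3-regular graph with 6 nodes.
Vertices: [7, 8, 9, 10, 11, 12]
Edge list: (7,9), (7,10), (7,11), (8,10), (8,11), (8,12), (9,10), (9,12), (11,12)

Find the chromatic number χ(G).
χ(G) = 3

Clique number ω(G) = 3 (lower bound: χ ≥ ω).
The clique on [8, 11, 12] has size 3, forcing χ ≥ 3, and the coloring below uses 3 colors, so χ(G) = 3.
A valid 3-coloring: color 1: [10, 12]; color 2: [7, 8]; color 3: [9, 11].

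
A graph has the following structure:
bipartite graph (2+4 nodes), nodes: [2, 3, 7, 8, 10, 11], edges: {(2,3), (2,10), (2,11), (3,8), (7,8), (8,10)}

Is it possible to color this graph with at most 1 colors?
Edge (8,10) forces its endpoints to differ, so 1 color is not enough.

No, G is not 1-colorable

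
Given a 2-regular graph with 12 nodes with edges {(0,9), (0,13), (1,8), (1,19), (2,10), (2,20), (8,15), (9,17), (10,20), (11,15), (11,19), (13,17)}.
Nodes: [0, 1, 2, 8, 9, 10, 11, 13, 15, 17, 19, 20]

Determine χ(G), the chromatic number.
χ(G) = 3

Clique number ω(G) = 3 (lower bound: χ ≥ ω).
The clique on [2, 10, 20] has size 3, forcing χ ≥ 3, and the coloring below uses 3 colors, so χ(G) = 3.
A valid 3-coloring: color 1: [1, 9, 10, 13, 15]; color 2: [0, 2, 8, 17, 19]; color 3: [11, 20].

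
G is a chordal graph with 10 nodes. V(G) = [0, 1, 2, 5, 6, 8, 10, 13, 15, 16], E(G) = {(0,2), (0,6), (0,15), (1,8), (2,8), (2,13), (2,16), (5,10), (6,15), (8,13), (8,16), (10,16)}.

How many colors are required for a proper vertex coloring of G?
Clique number ω(G) = 3 (lower bound: χ ≥ ω).
The clique on [2, 8, 16] has size 3, forcing χ ≥ 3, and the coloring below uses 3 colors, so χ(G) = 3.
A valid 3-coloring: color 1: [1, 2, 10, 15]; color 2: [0, 5, 8]; color 3: [6, 13, 16].

χ(G) = 3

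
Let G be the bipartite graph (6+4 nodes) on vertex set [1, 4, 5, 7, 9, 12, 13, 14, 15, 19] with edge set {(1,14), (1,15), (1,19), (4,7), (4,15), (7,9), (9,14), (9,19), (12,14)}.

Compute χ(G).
Clique number ω(G) = 2 (lower bound: χ ≥ ω).
The graph is bipartite (no odd cycle), so 2 colors suffice: χ(G) = 2.
A valid 2-coloring: color 1: [5, 7, 13, 14, 15, 19]; color 2: [1, 4, 9, 12].

χ(G) = 2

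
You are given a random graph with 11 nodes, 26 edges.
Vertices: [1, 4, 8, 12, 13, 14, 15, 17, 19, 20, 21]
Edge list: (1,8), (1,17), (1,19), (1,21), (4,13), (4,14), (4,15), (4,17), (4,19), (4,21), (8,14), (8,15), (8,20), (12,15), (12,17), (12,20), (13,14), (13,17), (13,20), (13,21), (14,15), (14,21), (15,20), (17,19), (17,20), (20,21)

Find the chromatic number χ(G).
Clique number ω(G) = 4 (lower bound: χ ≥ ω).
The clique on [4, 13, 14, 21] has size 4, forcing χ ≥ 4, and the coloring below uses 4 colors, so χ(G) = 4.
A valid 4-coloring: color 1: [14, 17]; color 2: [1, 4, 20]; color 3: [13, 15, 19]; color 4: [8, 12, 21].

χ(G) = 4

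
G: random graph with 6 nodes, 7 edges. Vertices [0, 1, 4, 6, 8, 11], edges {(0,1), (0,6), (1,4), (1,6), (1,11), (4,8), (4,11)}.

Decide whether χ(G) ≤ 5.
Yes, G is 5-colorable

A valid 5-coloring: color 1: [1, 8]; color 2: [4, 6]; color 3: [0, 11].
(χ(G) = 3 ≤ 5.)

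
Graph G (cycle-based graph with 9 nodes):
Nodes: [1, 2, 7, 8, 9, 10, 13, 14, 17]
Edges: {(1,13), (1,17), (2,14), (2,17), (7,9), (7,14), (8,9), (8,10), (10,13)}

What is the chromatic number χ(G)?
χ(G) = 3

Clique number ω(G) = 2 (lower bound: χ ≥ ω).
Odd cycle [1, 13, 10, 8, 9, 7, 14, 2, 17] needs 3 colors (χ ≥ 3).
The coloring below uses 3 colors, so χ(G) = 3.
A valid 3-coloring: color 1: [1, 2, 9, 10]; color 2: [7, 8, 13, 17]; color 3: [14].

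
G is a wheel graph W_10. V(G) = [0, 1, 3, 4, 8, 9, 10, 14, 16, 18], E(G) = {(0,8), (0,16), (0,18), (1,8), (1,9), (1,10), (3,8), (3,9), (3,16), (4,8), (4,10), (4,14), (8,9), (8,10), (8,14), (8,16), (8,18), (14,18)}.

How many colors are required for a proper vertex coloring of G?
χ(G) = 4

Clique number ω(G) = 3 (lower bound: χ ≥ ω).
Odd cycle [1, 10, 4, 14, 18, 0, 16, 3, 9] needs 3 colors (χ ≥ 3).
Vertex 8 is adjacent to every vertex of [0, 1, 3, 4, 9, 10, 14, 16, 18], which already need 3 colors among themselves, so 8 needs a new color (χ ≥ 4).
The coloring below uses 4 colors, so χ(G) = 4.
A valid 4-coloring: color 1: [8]; color 2: [1, 3, 4, 18]; color 3: [0, 9, 10, 14]; color 4: [16].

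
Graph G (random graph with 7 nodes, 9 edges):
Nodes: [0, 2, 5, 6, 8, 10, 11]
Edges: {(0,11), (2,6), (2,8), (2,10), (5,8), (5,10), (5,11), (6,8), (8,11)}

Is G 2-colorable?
No, G is not 2-colorable

The clique on vertices [2, 6, 8] has size 3 > 2, so it alone needs 3 colors.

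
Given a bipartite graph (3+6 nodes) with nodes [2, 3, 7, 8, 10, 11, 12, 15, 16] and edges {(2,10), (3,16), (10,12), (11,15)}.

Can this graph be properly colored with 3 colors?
Yes, G is 3-colorable

A valid 3-coloring: color 1: [7, 8, 10, 11, 16]; color 2: [2, 3, 12, 15].
(χ(G) = 2 ≤ 3.)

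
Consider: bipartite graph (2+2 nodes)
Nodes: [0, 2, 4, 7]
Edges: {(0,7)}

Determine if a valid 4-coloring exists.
A valid 4-coloring: color 1: [2, 4, 7]; color 2: [0].
(χ(G) = 2 ≤ 4.)

Yes, G is 4-colorable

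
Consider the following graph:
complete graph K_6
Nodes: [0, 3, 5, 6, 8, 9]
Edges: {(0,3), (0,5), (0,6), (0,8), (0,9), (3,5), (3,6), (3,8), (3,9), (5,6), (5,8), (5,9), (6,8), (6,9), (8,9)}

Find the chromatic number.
χ(G) = 6

Clique number ω(G) = 6 (lower bound: χ ≥ ω).
The clique on [0, 3, 5, 6, 8, 9] has size 6, forcing χ ≥ 6, and the coloring below uses 6 colors, so χ(G) = 6.
A valid 6-coloring: color 1: [3]; color 2: [5]; color 3: [0]; color 4: [9]; color 5: [8]; color 6: [6].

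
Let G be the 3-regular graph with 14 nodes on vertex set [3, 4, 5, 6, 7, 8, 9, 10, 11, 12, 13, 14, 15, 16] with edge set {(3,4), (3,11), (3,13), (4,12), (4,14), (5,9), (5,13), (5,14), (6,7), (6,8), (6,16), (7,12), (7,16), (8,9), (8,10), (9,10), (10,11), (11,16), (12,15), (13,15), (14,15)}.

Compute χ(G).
χ(G) = 3

Clique number ω(G) = 3 (lower bound: χ ≥ ω).
The clique on [6, 7, 16] has size 3, forcing χ ≥ 3, and the coloring below uses 3 colors, so χ(G) = 3.
A valid 3-coloring: color 1: [6, 9, 11, 12, 13, 14]; color 2: [3, 5, 8, 15, 16]; color 3: [4, 7, 10].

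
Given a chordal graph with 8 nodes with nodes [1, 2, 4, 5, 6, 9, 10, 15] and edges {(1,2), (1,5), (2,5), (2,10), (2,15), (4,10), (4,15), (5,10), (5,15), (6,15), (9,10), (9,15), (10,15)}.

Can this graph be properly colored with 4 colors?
Yes, G is 4-colorable

A valid 4-coloring: color 1: [1, 15]; color 2: [6, 10]; color 3: [2, 4, 9]; color 4: [5].
(χ(G) = 4 ≤ 4.)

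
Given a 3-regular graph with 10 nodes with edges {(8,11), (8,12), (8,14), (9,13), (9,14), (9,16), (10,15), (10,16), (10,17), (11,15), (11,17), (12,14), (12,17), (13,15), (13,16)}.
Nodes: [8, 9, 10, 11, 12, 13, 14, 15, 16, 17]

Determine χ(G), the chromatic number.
Clique number ω(G) = 3 (lower bound: χ ≥ ω).
The clique on [8, 12, 14] has size 3, forcing χ ≥ 3, and the coloring below uses 3 colors, so χ(G) = 3.
A valid 3-coloring: color 1: [10, 11, 12, 13]; color 2: [8, 9, 15, 17]; color 3: [14, 16].

χ(G) = 3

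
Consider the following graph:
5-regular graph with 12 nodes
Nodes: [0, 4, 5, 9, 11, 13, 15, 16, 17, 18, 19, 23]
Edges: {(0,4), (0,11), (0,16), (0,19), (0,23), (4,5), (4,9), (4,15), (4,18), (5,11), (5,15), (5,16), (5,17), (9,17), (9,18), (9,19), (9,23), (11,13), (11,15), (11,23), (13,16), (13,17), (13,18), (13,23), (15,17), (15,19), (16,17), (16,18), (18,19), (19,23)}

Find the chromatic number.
Clique number ω(G) = 3 (lower bound: χ ≥ ω).
Suppose a proper 3-coloring c exists. The clique [0, 11, 23] takes 3 distinct colors; by symmetry let c(0) = 1, c(11) = 2, c(23) = 3.
- Vertex 13: neighbors [11, 23] already have colors [2, 3] ⇒ c(13) = 1.
- Vertex 19: neighbors [0, 23] already have colors [1, 3] ⇒ c(19) = 2.
- Vertex 9: neighbors [19, 23] already have colors [2, 3] ⇒ c(9) = 1.
- Vertex 18: neighbors [9, 19] already have colors [1, 2] ⇒ c(18) = 3.
- Vertex 4: neighbors [0, 18] already have colors [1, 3] ⇒ c(4) = 2.
- Vertex 16: neighbors [0, 18] already have colors [1, 3] ⇒ c(16) = 2.
- Vertex 17: neighbors [9, 16] already have colors [1, 2] ⇒ c(17) = 3.
- Vertex 5: neighbors [4, 17] already have colors [2, 3] ⇒ c(5) = 1.
- Vertex 15: neighbors [5, 4, 17] already have colors [1, 2, 3] — all 3 colors blocked. Contradiction.
The forced assignments end in a contradiction, so G has no proper 3-coloring (χ ≥ 4).
The coloring below uses 4 colors, so χ(G) = 4.
A valid 4-coloring: color 1: [0, 5, 18]; color 2: [15, 16, 23]; color 3: [4, 11, 17, 19]; color 4: [9, 13].

χ(G) = 4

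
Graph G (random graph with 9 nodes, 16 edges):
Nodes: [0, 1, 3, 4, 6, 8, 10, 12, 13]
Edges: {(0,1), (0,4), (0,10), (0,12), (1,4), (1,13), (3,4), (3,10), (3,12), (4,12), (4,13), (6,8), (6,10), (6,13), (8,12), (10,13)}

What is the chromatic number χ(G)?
Clique number ω(G) = 3 (lower bound: χ ≥ ω).
The clique on [6, 10, 13] has size 3, forcing χ ≥ 3, and the coloring below uses 3 colors, so χ(G) = 3.
A valid 3-coloring: color 1: [4, 6]; color 2: [0, 3, 8, 13]; color 3: [1, 10, 12].

χ(G) = 3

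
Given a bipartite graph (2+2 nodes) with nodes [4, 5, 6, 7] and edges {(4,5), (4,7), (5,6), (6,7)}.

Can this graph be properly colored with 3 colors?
A valid 3-coloring: color 1: [4, 6]; color 2: [5, 7].
(χ(G) = 2 ≤ 3.)

Yes, G is 3-colorable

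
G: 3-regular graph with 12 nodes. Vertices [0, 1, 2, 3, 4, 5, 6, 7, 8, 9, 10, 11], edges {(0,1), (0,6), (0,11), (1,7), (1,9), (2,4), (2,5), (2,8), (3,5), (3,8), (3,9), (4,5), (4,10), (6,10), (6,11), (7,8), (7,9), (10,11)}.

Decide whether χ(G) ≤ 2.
No, G is not 2-colorable

The clique on vertices [0, 6, 11] has size 3 > 2, so it alone needs 3 colors.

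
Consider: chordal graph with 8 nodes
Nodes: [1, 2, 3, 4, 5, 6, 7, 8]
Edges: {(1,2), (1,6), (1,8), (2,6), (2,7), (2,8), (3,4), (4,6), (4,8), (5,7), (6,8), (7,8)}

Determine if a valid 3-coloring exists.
The clique on vertices [1, 2, 6, 8] has size 4 > 3, so it alone needs 4 colors.

No, G is not 3-colorable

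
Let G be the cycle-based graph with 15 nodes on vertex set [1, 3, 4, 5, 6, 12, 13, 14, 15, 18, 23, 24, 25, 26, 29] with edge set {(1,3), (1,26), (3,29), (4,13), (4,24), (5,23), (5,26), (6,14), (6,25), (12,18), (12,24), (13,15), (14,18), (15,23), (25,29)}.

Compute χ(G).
Clique number ω(G) = 2 (lower bound: χ ≥ ω).
Odd cycle [6, 25, 29, 3, 1, 26, 5, 23, 15, 13, 4, 24, 12, 18, 14] needs 3 colors (χ ≥ 3).
The coloring below uses 3 colors, so χ(G) = 3.
A valid 3-coloring: color 1: [1, 4, 5, 6, 15, 18, 29]; color 2: [3, 13, 14, 23, 24, 25, 26]; color 3: [12].

χ(G) = 3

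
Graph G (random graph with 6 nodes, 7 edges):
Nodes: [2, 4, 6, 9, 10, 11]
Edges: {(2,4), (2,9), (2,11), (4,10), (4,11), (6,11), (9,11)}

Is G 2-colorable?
No, G is not 2-colorable

The clique on vertices [2, 9, 11] has size 3 > 2, so it alone needs 3 colors.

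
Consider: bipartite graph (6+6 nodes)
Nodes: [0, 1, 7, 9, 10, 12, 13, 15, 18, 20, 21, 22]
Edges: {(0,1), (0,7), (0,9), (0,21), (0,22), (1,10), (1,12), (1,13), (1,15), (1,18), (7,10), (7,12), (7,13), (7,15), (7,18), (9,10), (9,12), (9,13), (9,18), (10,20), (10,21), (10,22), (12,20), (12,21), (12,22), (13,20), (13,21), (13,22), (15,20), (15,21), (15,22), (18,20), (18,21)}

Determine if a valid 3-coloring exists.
Yes, G is 3-colorable

A valid 3-coloring: color 1: [1, 7, 9, 20, 21, 22]; color 2: [0, 10, 12, 13, 15, 18].
(χ(G) = 2 ≤ 3.)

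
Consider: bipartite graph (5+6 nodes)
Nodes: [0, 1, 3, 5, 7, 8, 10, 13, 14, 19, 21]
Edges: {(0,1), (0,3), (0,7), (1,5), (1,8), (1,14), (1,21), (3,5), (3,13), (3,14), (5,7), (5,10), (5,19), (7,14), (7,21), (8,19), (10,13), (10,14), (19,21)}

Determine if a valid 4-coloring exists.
Yes, G is 4-colorable

A valid 4-coloring: color 1: [1, 3, 7, 10, 19]; color 2: [0, 5, 8, 13, 14, 21].
(χ(G) = 2 ≤ 4.)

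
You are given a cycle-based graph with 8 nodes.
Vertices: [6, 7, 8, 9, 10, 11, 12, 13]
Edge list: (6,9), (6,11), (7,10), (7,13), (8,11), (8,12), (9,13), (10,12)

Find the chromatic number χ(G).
Clique number ω(G) = 2 (lower bound: χ ≥ ω).
The graph is bipartite (no odd cycle), so 2 colors suffice: χ(G) = 2.
A valid 2-coloring: color 1: [6, 8, 10, 13]; color 2: [7, 9, 11, 12].

χ(G) = 2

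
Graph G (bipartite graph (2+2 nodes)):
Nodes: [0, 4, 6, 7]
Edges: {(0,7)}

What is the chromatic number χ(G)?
χ(G) = 2

Clique number ω(G) = 2 (lower bound: χ ≥ ω).
The graph is bipartite (no odd cycle), so 2 colors suffice: χ(G) = 2.
A valid 2-coloring: color 1: [0, 4, 6]; color 2: [7].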